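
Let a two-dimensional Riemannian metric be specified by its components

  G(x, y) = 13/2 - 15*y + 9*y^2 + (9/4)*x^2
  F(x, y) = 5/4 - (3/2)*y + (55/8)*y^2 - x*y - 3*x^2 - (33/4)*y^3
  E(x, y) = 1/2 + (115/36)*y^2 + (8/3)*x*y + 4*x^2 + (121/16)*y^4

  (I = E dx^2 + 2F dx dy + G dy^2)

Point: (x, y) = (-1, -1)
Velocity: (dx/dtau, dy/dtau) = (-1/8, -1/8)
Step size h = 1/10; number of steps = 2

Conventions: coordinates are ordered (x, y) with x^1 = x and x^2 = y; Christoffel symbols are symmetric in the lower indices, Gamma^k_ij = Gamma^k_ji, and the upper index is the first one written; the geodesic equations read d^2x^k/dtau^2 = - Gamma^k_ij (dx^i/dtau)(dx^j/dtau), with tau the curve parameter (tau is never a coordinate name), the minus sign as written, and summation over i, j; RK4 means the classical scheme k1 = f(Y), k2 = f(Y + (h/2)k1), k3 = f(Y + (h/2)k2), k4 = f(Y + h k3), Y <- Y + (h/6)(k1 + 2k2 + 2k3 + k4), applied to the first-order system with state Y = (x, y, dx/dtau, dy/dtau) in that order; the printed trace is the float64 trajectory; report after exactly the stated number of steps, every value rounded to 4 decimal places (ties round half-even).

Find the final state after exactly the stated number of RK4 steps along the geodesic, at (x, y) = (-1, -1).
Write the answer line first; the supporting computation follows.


Answer: x = -1.0229, y = -1.0259, dx/dtau = -0.1039, dy/dtau = -0.1341

f(Y) = (dx/dtau, dy/dtau, -Gamma^x_ij Y'^i Y'^j, -Gamma^y_ij Y'^i Y'^j) with the Gammas evaluated at the stage position; h = 0.100000; intermediate values shown to 6 dp
step 0: x = -1.0000, y = -1.0000, dx/dtau = -0.1250, dy/dtau = -0.1250
step 1:
  k1: at (x, y) = (-1.000000, -1.000000), (dx/dtau, dy/dtau) = (-0.125000, -0.125000); Gamma_xxx = -1.380223, Gamma_xxy = -1.552438, Gamma_xyy = -2.470641, Gamma_yxx = 1.398576, Gamma_yxy = 0.589010, Gamma_yyy = 0.542905; k1 = (-0.125000, -0.125000, 0.108683, -0.048742)
  k2: at (x, y) = (-1.006250, -1.006250), (dx/dtau, dy/dtau) = (-0.119566, -0.127437); Gamma_xxx = -1.381148, Gamma_xxy = -1.553425, Gamma_xyy = -2.457702, Gamma_yxx = 1.408264, Gamma_yxy = 0.594276, Gamma_yyy = 0.546875; k2 = (-0.119566, -0.127437, 0.106998, -0.047124)
  k3: at (x, y) = (-1.005978, -1.006372), (dx/dtau, dy/dtau) = (-0.119650, -0.127356); Gamma_xxx = -1.381955, Gamma_xxy = -1.554290, Gamma_xyy = -2.458800, Gamma_yxx = 1.408895, Gamma_yxy = 0.594929, Gamma_yyy = 0.547764; k3 = (-0.119650, -0.127356, 0.107034, -0.047186)
  k4: at (x, y) = (-1.011965, -1.012736), (dx/dtau, dy/dtau) = (-0.114297, -0.129719); Gamma_xxx = -1.383721, Gamma_xxy = -1.556092, Gamma_xyy = -2.446993, Gamma_yxx = 1.419255, Gamma_yxy = 0.600842, Gamma_yyy = 0.552552; k4 = (-0.114297, -0.129719, 0.105394, -0.045655)
  Y <- Y + (h/6)(k1 + 2k2 + 2k3 + k4): x = -1.0120, y = -1.0127, dx/dtau = -0.1143, dy/dtau = -0.1297
step 2:
  k1: at (x, y) = (-1.011962, -1.012738), (dx/dtau, dy/dtau) = (-0.114298, -0.129717); Gamma_xxx = -1.383733, Gamma_xxy = -1.556105, Gamma_xyy = -2.447007, Gamma_yxx = 1.419266, Gamma_yxy = 0.600853, Gamma_yyy = 0.552565; k1 = (-0.114298, -0.129717, 0.105394, -0.045656)
  k2: at (x, y) = (-1.017677, -1.019224), (dx/dtau, dy/dtau) = (-0.109028, -0.132000); Gamma_xxx = -1.386376, Gamma_xxy = -1.558753, Gamma_xyy = -2.436348, Gamma_yxx = 1.430340, Gamma_yxy = 0.607447, Gamma_yyy = 0.558205; k2 = (-0.109028, -0.132000, 0.103797, -0.044213)
  k3: at (x, y) = (-1.017414, -1.019338), (dx/dtau, dy/dtau) = (-0.109108, -0.131928); Gamma_xxx = -1.387151, Gamma_xxy = -1.559578, Gamma_xyy = -2.437385, Gamma_yxx = 1.430950, Gamma_yxy = 0.608077, Gamma_yyy = 0.559051; k3 = (-0.109108, -0.131928, 0.103834, -0.044271)
  k4: at (x, y) = (-1.022873, -1.025931), (dx/dtau, dy/dtau) = (-0.103914, -0.134144); Gamma_xxx = -1.390608, Gamma_xxy = -1.562991, Gamma_xyy = -2.427754, Gamma_yxx = 1.442698, Gamma_yxy = 0.615305, Gamma_yyy = 0.565459; k4 = (-0.103914, -0.134144, 0.102277, -0.042908)
  Y <- Y + (h/6)(k1 + 2k2 + 2k3 + k4): x = -1.0229, y = -1.0259, dx/dtau = -0.1039, dy/dtau = -0.1341


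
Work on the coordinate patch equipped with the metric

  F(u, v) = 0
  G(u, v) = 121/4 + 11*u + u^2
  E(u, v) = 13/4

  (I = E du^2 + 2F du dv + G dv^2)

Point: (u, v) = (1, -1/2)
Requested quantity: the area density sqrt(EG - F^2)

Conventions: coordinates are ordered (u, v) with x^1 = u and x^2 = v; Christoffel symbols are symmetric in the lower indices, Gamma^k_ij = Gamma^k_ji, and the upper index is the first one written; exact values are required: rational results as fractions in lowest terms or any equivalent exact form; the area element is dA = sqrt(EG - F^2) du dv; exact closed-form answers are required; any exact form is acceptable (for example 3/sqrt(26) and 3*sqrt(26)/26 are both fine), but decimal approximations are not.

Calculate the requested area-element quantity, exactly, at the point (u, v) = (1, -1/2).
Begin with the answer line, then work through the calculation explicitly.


Answer: sqrt(EG - F^2) = 13*sqrt(13)/4

E = 13/4, F = 0, G = 169/4; EG - F^2 = 2197/16


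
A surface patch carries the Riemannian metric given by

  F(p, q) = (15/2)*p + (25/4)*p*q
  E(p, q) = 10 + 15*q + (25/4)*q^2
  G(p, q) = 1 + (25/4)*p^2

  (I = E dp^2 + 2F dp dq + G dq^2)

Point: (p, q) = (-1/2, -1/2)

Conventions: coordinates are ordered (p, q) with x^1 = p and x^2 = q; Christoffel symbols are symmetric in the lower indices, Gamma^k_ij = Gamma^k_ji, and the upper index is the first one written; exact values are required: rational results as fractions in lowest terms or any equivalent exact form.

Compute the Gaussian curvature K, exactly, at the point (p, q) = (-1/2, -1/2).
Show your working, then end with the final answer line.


E = 65/16, F = -35/16, G = 41/16, EG - F^2 = 45/8 at the point
E_p = 0, E_q = 35/4, F_p = 35/8, F_q = -25/8, G_p = -25/4, G_q = 0
E_qq = 25/2, F_pq = 25/4, G_pp = 25/2
Using the Brioschi determinant formula for K from the metric derivatives:
M1 = [[-E_qq/2 + F_pq - G_pp/2, E_p/2, F_p - E_q/2], [F_q - G_p/2, E, F], [G_q/2, F, G]] = [[-25/4, 0, 0], [0, 65/16, -35/16], [0, -35/16, 41/16]]; det M1 = -1125/32
M2 = [[0, E_q/2, G_p/2], [E_q/2, E, F], [G_p/2, F, G]] = [[0, 35/8, -25/8], [35/8, 65/16, -35/16], [-25/8, -35/16, 41/16]]; det M2 = -925/32
det M1 - det M2 = -25/4; K = -25/4 / (45/8)^2 = -16/81

Answer: K = -16/81


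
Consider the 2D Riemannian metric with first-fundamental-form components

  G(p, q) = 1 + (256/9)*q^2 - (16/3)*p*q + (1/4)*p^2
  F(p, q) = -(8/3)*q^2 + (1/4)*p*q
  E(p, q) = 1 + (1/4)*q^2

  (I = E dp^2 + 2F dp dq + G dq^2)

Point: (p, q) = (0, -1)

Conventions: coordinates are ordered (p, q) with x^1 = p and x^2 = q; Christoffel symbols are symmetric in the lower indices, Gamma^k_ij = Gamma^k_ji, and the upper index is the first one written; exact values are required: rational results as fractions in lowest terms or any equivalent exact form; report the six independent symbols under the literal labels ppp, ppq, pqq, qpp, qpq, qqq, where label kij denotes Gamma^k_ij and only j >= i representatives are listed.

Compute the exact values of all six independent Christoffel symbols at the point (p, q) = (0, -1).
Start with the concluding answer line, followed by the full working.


Answer: Gamma_ppp = 0, Gamma_ppq = -9/1069, Gamma_pqq = 96/1069, Gamma_qpp = 0, Gamma_qpq = 96/1069, Gamma_qqq = -1024/1069

E = 5/4, F = -8/3, G = 265/9 at the point
E_p = 0, E_q = -1/2, F_p = -1/4, F_q = 16/3, G_p = 16/3, G_q = -512/9
EG - F^2 = 1069/36;  g^inv = (36/1069) * [[265/9, 8/3], [8/3, 5/4]]
first-kind symbols [ij,l] = (1/2)(d_i g_jl + d_j g_il - d_l g_ij): [pp,p] = E_p/2 = 0, [pp,q] = F_p - E_q/2 = 0, [pq,p] = E_q/2 = -1/4, [pq,q] = G_p/2 = 8/3, [qq,p] = F_q - G_p/2 = 8/3, [qq,q] = G_q/2 = -256/9
Gamma^p_ij = (G*[ij,p] - F*[ij,q])/(EG - F^2), Gamma^q_ij = (E*[ij,q] - F*[ij,p])/(EG - F^2)


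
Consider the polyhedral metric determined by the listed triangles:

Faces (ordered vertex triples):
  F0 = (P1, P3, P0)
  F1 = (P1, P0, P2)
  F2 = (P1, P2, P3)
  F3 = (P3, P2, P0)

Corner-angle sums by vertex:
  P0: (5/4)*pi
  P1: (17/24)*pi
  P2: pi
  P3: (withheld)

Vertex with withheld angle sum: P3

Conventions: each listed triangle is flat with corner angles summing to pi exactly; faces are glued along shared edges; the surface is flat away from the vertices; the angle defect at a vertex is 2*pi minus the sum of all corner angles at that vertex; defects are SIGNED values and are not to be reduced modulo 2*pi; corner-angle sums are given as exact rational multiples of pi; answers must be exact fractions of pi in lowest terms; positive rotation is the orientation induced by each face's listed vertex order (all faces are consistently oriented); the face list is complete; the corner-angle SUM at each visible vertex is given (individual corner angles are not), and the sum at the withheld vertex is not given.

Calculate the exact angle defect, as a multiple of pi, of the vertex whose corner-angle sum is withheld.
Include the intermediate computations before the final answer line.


V = 4, E = 6, F = 4; chi = V - E + F = 2
Gauss-Bonnet: total defect = 2*pi*chi = 4*pi; visible defects sum to (73/24)*pi

Answer: defect(P3) = (23/24)*pi


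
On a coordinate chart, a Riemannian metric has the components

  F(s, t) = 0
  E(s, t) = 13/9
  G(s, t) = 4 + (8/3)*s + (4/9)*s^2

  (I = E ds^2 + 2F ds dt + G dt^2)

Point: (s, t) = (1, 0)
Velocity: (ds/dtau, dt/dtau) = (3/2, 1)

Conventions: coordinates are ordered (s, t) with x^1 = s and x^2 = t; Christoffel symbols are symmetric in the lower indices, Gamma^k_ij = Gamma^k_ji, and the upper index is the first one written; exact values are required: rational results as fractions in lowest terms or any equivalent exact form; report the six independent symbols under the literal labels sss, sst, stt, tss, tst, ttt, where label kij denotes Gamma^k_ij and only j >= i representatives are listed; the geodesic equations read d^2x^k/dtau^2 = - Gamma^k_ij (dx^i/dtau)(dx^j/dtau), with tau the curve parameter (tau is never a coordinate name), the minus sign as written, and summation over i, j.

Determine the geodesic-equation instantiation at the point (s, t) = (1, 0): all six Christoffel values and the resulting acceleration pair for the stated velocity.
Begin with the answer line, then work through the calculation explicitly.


Answer: Gamma_sss = 0, Gamma_sst = 0, Gamma_stt = -16/13, Gamma_tss = 0, Gamma_tst = 1/4, Gamma_ttt = 0; accelerations (d^2s/dtau^2, d^2t/dtau^2) = (16/13, -3/4)

E = 13/9, F = 0, G = 64/9 at the point
E_s = 0, E_t = 0, F_s = 0, F_t = 0, G_s = 32/9, G_t = 0
EG - F^2 = 832/81;  g^inv = (81/832) * [[64/9, 0], [0, 13/9]]
first-kind symbols [ij,l] = (1/2)(d_i g_jl + d_j g_il - d_l g_ij): [ss,s] = E_s/2 = 0, [ss,t] = F_s - E_t/2 = 0, [st,s] = E_t/2 = 0, [st,t] = G_s/2 = 16/9, [tt,s] = F_t - G_s/2 = -16/9, [tt,t] = G_t/2 = 0
Gamma^s_ij = (G*[ij,s] - F*[ij,t])/(EG - F^2), Gamma^t_ij = (E*[ij,t] - F*[ij,s])/(EG - F^2)
Gamma_sss = 0, Gamma_sst = 0, Gamma_stt = -16/13, Gamma_tss = 0, Gamma_tst = 1/4, Gamma_ttt = 0
d^2s/dtau^2 = -(Gamma_sss*(3/2)^2 + 2*Gamma_sst*(3/2)*(1) + Gamma_stt*(1)^2) = 16/13
d^2t/dtau^2 = -(Gamma_tss*(3/2)^2 + 2*Gamma_tst*(3/2)*(1) + Gamma_ttt*(1)^2) = -3/4


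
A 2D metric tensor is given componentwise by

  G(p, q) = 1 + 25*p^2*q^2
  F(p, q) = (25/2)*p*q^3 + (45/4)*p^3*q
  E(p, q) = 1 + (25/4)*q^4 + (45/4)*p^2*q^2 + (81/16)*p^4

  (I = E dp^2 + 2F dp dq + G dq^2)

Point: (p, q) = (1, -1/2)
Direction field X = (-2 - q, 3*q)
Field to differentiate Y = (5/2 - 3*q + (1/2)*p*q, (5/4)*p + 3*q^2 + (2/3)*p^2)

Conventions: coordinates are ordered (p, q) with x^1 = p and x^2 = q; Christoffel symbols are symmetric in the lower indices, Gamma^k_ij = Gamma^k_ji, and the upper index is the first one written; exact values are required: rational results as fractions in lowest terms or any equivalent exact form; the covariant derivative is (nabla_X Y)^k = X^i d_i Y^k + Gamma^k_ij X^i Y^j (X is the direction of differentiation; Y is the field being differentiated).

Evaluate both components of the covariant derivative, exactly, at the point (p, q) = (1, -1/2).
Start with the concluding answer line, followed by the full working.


Answer: (nabla_X Y)^p = 1489/7944, (nabla_X Y)^q = 32165/7944

E = 593/64, F = -115/16, G = 29/4 at the point
E_p = 207/8, E_q = -115/8, F_p = -295/16, F_q = 165/8, G_p = 25/2, G_q = -25
EG - F^2 = 993/64;  g^inv = (64/993) * [[29/4, 115/16], [115/16, 593/64]]
first-kind symbols [ij,l] = (1/2)(d_i g_jl + d_j g_il - d_l g_ij): [pp,p] = E_p/2 = 207/16, [pp,q] = F_p - E_q/2 = -45/4, [pq,p] = E_q/2 = -115/16, [pq,q] = G_p/2 = 25/4, [qq,p] = F_q - G_p/2 = 115/8, [qq,q] = G_q/2 = -25/2
Gamma^p_ij = (G*[ij,p] - F*[ij,q])/(EG - F^2), Gamma^q_ij = (E*[ij,q] - F*[ij,p])/(EG - F^2)
Gamma_ppp = 276/331, Gamma_ppq = -460/993, Gamma_pqq = 920/993, Gamma_qpp = -240/331, Gamma_qpq = 400/993, Gamma_qqq = -800/993
X = (-3/2, -3/2), Y = (15/4, 8/3) at the point


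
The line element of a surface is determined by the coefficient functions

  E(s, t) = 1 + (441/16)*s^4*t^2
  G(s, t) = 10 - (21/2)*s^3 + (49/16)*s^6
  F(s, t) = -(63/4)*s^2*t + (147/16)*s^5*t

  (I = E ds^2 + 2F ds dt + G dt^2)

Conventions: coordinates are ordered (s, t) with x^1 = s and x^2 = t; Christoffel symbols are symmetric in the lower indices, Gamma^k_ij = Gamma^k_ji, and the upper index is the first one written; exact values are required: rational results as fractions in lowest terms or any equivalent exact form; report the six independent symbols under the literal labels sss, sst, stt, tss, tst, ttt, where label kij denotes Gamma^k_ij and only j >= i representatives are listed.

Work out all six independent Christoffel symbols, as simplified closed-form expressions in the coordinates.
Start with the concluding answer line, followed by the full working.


Answer: Gamma_sss = 882*s^3*t^2/(49*s^6 + 441*s^4*t^2 - 168*s^3 + 160), Gamma_sst = 441*s^4*t/(49*s^6 + 441*s^4*t^2 - 168*s^3 + 160), Gamma_stt = 0, Gamma_tss = (294*s^4*t - 504*s*t)/(49*s^6 + 441*s^4*t^2 - 168*s^3 + 160), Gamma_tst = (147*s^5 - 252*s^2)/(49*s^6 + 441*s^4*t^2 - 168*s^3 + 160), Gamma_ttt = 0

E = 1 + (441/16)*s^4*t^2; F = -(63/4)*s^2*t + (147/16)*s^5*t; G = 10 - (21/2)*s^3 + (49/16)*s^6
Gamma^k_ij = (1/2) g^{kl} (d_i g_jl + d_j g_il - d_l g_ij), with g^inv = (1/(EG-F^2)) [[G, -F], [-F, E]]
first partials: E_s = (441/4)*s^3*t^2, E_t = (441/8)*s^4*t, F_s = -(63/2)*s*t + (735/16)*s^4*t, F_t = -(63/4)*s^2 + (147/16)*s^5, G_s = -(63/2)*s^2 + (147/8)*s^5, G_t = 0
D = EG - F^2 = 10 - (21/2)*s^3 + (441/16)*s^4*t^2 + (49/16)*s^6
expanded: Gamma^s_ss = (G E_s - 2F F_s + F E_t)/(2D), Gamma^s_st = (G E_t - F G_s)/(2D), Gamma^s_tt = (2G F_t - G G_s - F G_t)/(2D), Gamma^t_ss = (2E F_s - E E_t - F E_s)/(2D), Gamma^t_st = (E G_s - F E_t)/(2D), Gamma^t_tt = (E G_t - 2F F_t + F G_s)/(2D); substitute and cancel common factors


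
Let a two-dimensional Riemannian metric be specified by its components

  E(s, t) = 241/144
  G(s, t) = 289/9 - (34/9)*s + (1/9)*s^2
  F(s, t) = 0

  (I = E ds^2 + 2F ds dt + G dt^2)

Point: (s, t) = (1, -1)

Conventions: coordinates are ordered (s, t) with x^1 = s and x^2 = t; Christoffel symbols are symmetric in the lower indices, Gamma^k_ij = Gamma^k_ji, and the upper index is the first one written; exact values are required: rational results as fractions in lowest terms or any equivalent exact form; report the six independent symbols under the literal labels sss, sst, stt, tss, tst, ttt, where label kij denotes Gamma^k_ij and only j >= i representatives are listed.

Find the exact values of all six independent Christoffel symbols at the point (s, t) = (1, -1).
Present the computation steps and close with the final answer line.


E = 241/144, F = 0, G = 256/9 at the point
E_s = 0, E_t = 0, F_s = 0, F_t = 0, G_s = -32/9, G_t = 0
EG - F^2 = 3856/81;  g^inv = (81/3856) * [[256/9, 0], [0, 241/144]]
first-kind symbols [ij,l] = (1/2)(d_i g_jl + d_j g_il - d_l g_ij): [ss,s] = E_s/2 = 0, [ss,t] = F_s - E_t/2 = 0, [st,s] = E_t/2 = 0, [st,t] = G_s/2 = -16/9, [tt,s] = F_t - G_s/2 = 16/9, [tt,t] = G_t/2 = 0
Gamma^s_ij = (G*[ij,s] - F*[ij,t])/(EG - F^2), Gamma^t_ij = (E*[ij,t] - F*[ij,s])/(EG - F^2)

Answer: Gamma_sss = 0, Gamma_sst = 0, Gamma_stt = 256/241, Gamma_tss = 0, Gamma_tst = -1/16, Gamma_ttt = 0


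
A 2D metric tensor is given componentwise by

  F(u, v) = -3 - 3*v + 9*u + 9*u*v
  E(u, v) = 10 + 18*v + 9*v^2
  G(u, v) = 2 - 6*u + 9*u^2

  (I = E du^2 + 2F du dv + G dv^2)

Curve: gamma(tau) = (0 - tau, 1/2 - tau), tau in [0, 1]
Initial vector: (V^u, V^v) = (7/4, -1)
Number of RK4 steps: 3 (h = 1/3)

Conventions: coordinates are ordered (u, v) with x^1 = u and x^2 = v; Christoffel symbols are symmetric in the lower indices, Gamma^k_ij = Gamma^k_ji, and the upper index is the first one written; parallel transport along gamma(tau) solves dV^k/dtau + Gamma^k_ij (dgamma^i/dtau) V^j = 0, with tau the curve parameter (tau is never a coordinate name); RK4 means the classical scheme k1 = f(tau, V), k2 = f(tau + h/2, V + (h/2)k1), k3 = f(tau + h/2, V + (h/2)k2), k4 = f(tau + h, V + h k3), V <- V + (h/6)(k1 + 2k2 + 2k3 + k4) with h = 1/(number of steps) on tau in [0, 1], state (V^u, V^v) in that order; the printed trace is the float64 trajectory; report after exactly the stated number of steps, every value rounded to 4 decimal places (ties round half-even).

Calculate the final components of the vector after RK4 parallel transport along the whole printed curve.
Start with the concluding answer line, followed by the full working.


Answer: V^u = 2.1739, V^v = -1.3676

gamma'(tau) = (-1, -1); f(tau, V)^k = -Gamma^k_ij(gamma(tau)) gamma'^i(tau) V^j; h = 1/3; intermediate values shown to 6 dp
curve data and Christoffel symbols at the stage parameters:
  tau = 0.000000: gamma = (0.000000, 0.500000), gamma' = (-1.000000, -1.000000); Gamma_uuu = 0.000000, Gamma_uuv = 0.606742, Gamma_uvv = 0.000000, Gamma_vuu = 0.000000, Gamma_vuv = -0.134831, Gamma_vvv = 0.000000
  tau = 0.166667: gamma = (-0.166667, 0.333333), gamma' = (-1.000000, -1.000000); Gamma_uuu = 0.000000, Gamma_uuv = 0.623377, Gamma_uvv = 0.000000, Gamma_vuu = 0.000000, Gamma_vuv = -0.233766, Gamma_vvv = 0.000000
  tau = 0.333333: gamma = (-0.333333, 0.166667), gamma' = (-1.000000, -1.000000); Gamma_uuu = 0.000000, Gamma_uuv = 0.608696, Gamma_uvv = 0.000000, Gamma_vuu = 0.000000, Gamma_vuv = -0.347826, Gamma_vvv = 0.000000
  tau = 0.500000: gamma = (-0.500000, 0.000000), gamma' = (-1.000000, -1.000000); Gamma_uuu = 0.000000, Gamma_uuv = 0.553846, Gamma_uvv = 0.000000, Gamma_vuu = 0.000000, Gamma_vuv = -0.461538, Gamma_vvv = 0.000000
  tau = 0.666667: gamma = (-0.666667, -0.166667), gamma' = (-1.000000, -1.000000); Gamma_uuu = 0.000000, Gamma_uuv = 0.461538, Gamma_uvv = 0.000000, Gamma_vuu = 0.000000, Gamma_vuv = -0.553846, Gamma_vvv = 0.000000
  tau = 0.833333: gamma = (-0.833333, -0.333333), gamma' = (-1.000000, -1.000000); Gamma_uuu = 0.000000, Gamma_uuv = 0.347826, Gamma_uvv = 0.000000, Gamma_vuu = 0.000000, Gamma_vuv = -0.608696, Gamma_vvv = 0.000000
  tau = 1.000000: gamma = (-1.000000, -0.500000), gamma' = (-1.000000, -1.000000); Gamma_uuu = 0.000000, Gamma_uuv = 0.233766, Gamma_uvv = 0.000000, Gamma_vuu = 0.000000, Gamma_vuv = -0.623377, Gamma_vvv = 0.000000
step 0: V^u = 1.7500, V^v = -1.0000
step 1: k1 = (0.455056, -0.101124), k2 = (0.504305, -0.189114), k3 = (0.500280, -0.187605), k4 = (0.519963, -0.297122); V <- V + (h/6)(k1 + 2k2 + 2k3 + k4): V^u = 1.9158, V^v = -1.0640
step 2: k1 = (0.518490, -0.296280), k2 = (0.492281, -0.410234), k3 = (0.479343, -0.399452), k4 = (0.405432, -0.486518); V <- V + (h/6)(k1 + 2k2 + 2k3 + k4): V^u = 2.0751, V^v = -1.1974
step 3: k1 = (0.405064, -0.486077), k2 = (0.300569, -0.525996), k3 = (0.292198, -0.511346), k4 = (0.188086, -0.501562); V <- V + (h/6)(k1 + 2k2 + 2k3 + k4): V^u = 2.1739, V^v = -1.3676


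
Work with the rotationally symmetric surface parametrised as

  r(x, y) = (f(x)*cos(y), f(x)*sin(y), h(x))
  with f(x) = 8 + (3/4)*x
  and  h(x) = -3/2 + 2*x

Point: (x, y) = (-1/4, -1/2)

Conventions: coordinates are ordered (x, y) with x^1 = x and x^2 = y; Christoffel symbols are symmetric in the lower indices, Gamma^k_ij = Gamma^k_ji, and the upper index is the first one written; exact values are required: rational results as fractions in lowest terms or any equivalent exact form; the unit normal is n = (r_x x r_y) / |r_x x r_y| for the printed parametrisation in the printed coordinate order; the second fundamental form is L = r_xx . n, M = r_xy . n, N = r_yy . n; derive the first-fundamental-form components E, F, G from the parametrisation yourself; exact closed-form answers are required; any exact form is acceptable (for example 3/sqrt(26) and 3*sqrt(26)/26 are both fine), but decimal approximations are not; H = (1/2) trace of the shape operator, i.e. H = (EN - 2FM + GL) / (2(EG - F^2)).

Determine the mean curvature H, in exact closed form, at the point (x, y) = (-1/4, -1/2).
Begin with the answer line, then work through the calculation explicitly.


Answer: H = 64*sqrt(73)/9125

f = 125/16, f' = 3/4, f'' = 0, h' = 2, h'' = 0
E = 73/16, F = 0, G = 15625/256; answer radicand W^2 = 73/16
unnormalised second-form numerators: l = 0, m = 0, n = 125/8; L = l/sqrt(73/16), and similarly M = m/sqrt(W^2), N = n/sqrt(W^2)
H = (E*n - 2*F*m + G*l) / (2*(EG - F^2)*sqrt(W^2)); E*n - 2*F*m + G*l = 9125/128, EG - F^2 = 1140625/4096, so H = (16/125)/sqrt(73/16)


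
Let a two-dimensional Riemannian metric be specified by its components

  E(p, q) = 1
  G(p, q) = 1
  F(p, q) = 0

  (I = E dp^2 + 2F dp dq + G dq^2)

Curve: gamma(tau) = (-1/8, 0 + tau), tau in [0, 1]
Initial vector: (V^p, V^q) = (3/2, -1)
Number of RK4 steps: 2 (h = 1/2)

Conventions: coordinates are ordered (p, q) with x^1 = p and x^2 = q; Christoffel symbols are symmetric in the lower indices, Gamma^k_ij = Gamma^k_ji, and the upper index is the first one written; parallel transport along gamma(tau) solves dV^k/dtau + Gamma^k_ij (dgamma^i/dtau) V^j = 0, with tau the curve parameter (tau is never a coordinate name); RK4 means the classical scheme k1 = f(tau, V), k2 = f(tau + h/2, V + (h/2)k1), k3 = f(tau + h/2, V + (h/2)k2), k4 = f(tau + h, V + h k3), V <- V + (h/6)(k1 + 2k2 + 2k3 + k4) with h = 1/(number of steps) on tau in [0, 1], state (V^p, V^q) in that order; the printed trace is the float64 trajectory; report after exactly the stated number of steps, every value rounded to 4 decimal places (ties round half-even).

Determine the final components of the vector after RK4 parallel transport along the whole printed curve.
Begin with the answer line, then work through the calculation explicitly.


Answer: V^p = 1.5000, V^q = -1.0000

gamma'(tau) = (0, 1); f(tau, V)^k = -Gamma^k_ij(gamma(tau)) gamma'^i(tau) V^j; h = 1/2; intermediate values shown to 6 dp
curve data and Christoffel symbols at the stage parameters:
  tau = 0.000000: gamma = (-0.125000, 0.000000), gamma' = (0.000000, 1.000000); Gamma_ppp = 0.000000, Gamma_ppq = 0.000000, Gamma_pqq = 0.000000, Gamma_qpp = 0.000000, Gamma_qpq = 0.000000, Gamma_qqq = 0.000000
  tau = 0.250000: gamma = (-0.125000, 0.250000), gamma' = (0.000000, 1.000000); Gamma_ppp = 0.000000, Gamma_ppq = 0.000000, Gamma_pqq = 0.000000, Gamma_qpp = 0.000000, Gamma_qpq = 0.000000, Gamma_qqq = 0.000000
  tau = 0.500000: gamma = (-0.125000, 0.500000), gamma' = (0.000000, 1.000000); Gamma_ppp = 0.000000, Gamma_ppq = 0.000000, Gamma_pqq = 0.000000, Gamma_qpp = 0.000000, Gamma_qpq = 0.000000, Gamma_qqq = 0.000000
  tau = 0.750000: gamma = (-0.125000, 0.750000), gamma' = (0.000000, 1.000000); Gamma_ppp = 0.000000, Gamma_ppq = 0.000000, Gamma_pqq = 0.000000, Gamma_qpp = 0.000000, Gamma_qpq = 0.000000, Gamma_qqq = 0.000000
  tau = 1.000000: gamma = (-0.125000, 1.000000), gamma' = (0.000000, 1.000000); Gamma_ppp = 0.000000, Gamma_ppq = 0.000000, Gamma_pqq = 0.000000, Gamma_qpp = 0.000000, Gamma_qpq = 0.000000, Gamma_qqq = 0.000000
step 0: V^p = 1.5000, V^q = -1.0000
step 1: k1 = (0.000000, 0.000000), k2 = (0.000000, 0.000000), k3 = (0.000000, 0.000000), k4 = (0.000000, 0.000000); V <- V + (h/6)(k1 + 2k2 + 2k3 + k4): V^p = 1.5000, V^q = -1.0000
step 2: k1 = (0.000000, 0.000000), k2 = (0.000000, 0.000000), k3 = (0.000000, 0.000000), k4 = (0.000000, 0.000000); V <- V + (h/6)(k1 + 2k2 + 2k3 + k4): V^p = 1.5000, V^q = -1.0000


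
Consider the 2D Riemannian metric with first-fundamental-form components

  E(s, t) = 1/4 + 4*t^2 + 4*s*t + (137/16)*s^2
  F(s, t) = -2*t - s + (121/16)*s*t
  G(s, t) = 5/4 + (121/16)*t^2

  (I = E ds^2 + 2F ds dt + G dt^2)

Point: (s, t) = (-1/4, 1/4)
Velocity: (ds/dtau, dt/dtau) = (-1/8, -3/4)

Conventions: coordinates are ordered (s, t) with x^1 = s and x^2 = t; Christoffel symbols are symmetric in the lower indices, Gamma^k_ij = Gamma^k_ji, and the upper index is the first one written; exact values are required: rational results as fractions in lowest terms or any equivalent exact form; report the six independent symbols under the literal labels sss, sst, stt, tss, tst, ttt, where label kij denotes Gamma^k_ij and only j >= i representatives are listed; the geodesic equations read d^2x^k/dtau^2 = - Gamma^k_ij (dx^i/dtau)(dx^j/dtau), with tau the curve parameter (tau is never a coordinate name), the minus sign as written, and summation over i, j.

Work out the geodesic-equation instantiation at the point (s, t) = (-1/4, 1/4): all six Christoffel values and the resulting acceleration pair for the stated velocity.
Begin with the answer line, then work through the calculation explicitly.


Answer: Gamma_sss = -10420/3401, Gamma_sst = 3528/3401, Gamma_stt = -21856/3401, Gamma_tss = -3600/3401, Gamma_tst = 1480/3401, Gamma_ttt = -5436/3401; accelerations (d^2s/dtau^2, d^2t/dtau^2) = (188725/54416, 5673/6802)

E = 201/256, F = -185/256, G = 441/256 at the point
E_s = -105/32, E_t = 1, F_s = 57/64, F_t = -249/64, G_s = 0, G_t = 121/32
EG - F^2 = 3401/4096;  g^inv = (4096/3401) * [[441/256, 185/256], [185/256, 201/256]]
first-kind symbols [ij,l] = (1/2)(d_i g_jl + d_j g_il - d_l g_ij): [ss,s] = E_s/2 = -105/64, [ss,t] = F_s - E_t/2 = 25/64, [st,s] = E_t/2 = 1/2, [st,t] = G_s/2 = 0, [tt,s] = F_t - G_s/2 = -249/64, [tt,t] = G_t/2 = 121/64
Gamma^s_ij = (G*[ij,s] - F*[ij,t])/(EG - F^2), Gamma^t_ij = (E*[ij,t] - F*[ij,s])/(EG - F^2)
Gamma_sss = -10420/3401, Gamma_sst = 3528/3401, Gamma_stt = -21856/3401, Gamma_tss = -3600/3401, Gamma_tst = 1480/3401, Gamma_ttt = -5436/3401
d^2s/dtau^2 = -(Gamma_sss*(-1/8)^2 + 2*Gamma_sst*(-1/8)*(-3/4) + Gamma_stt*(-3/4)^2) = 188725/54416
d^2t/dtau^2 = -(Gamma_tss*(-1/8)^2 + 2*Gamma_tst*(-1/8)*(-3/4) + Gamma_ttt*(-3/4)^2) = 5673/6802


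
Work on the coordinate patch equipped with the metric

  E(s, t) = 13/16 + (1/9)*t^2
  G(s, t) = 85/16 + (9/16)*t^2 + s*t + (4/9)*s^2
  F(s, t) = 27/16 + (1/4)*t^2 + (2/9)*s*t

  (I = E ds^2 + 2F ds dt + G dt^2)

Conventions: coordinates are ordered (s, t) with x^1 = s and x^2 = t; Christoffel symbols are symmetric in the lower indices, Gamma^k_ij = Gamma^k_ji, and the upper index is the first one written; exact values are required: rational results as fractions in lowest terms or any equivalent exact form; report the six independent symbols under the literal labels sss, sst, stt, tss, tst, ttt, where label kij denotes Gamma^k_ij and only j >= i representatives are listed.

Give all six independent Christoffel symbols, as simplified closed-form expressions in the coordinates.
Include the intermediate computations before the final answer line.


E = 13/16 + (1/9)*t^2; F = 27/16 + (1/4)*t^2 + (2/9)*s*t; G = 85/16 + (9/16)*t^2 + s*t + (4/9)*s^2
Gamma^k_ij = (1/2) g^{kl} (d_i g_jl + d_j g_il - d_l g_ij), with g^inv = (1/(EG-F^2)) [[G, -F], [-F, E]]
first partials: E_s = 0, E_t = (2/9)*t, F_s = (2/9)*t, F_t = (1/2)*t + (2/9)*s, G_s = t + (8/9)*s, G_t = (9/8)*t + s
D = EG - F^2 = 47/32 + (469/2304)*t^2 + (1/16)*s*t + (13/36)*s^2
expanded: Gamma^s_ss = (G E_s - 2F F_s + F E_t)/(2D), Gamma^s_st = (G E_t - F G_s)/(2D), Gamma^s_tt = (2G F_t - G G_s - F G_t)/(2D), Gamma^t_ss = (2E F_s - E E_t - F E_s)/(2D), Gamma^t_st = (E G_s - F E_t)/(2D), Gamma^t_tt = (E G_t - 2F F_t + F G_s)/(2D); substitute and cancel common factors

Answer: Gamma_sss = (-512*s*t^2 - 576*t^3 - 3888*t)/(7488*s^2 + 1296*s*t + 4221*t^2 + 30456), Gamma_sst = (-1024*s^2*t - 2304*s*t^2 - 15552*s - 1296*t^3 - 5256*t)/(7488*s^2 + 1296*s*t + 4221*t^2 + 30456), Gamma_stt = (-2048*s^3 - 6912*s^2*t - 7776*s*t^2 - 41976*s - 2916*t^3 - 19683*t)/(7488*s^2 + 1296*s*t + 4221*t^2 + 30456), Gamma_tss = (256*t^3 + 1872*t)/(7488*s^2 + 1296*s*t + 4221*t^2 + 30456), Gamma_tst = (512*s*t^2 + 7488*s + 576*t^3 + 4536*t)/(7488*s^2 + 1296*s*t + 4221*t^2 + 30456), Gamma_ttt = (1024*s^2*t + 2304*s*t^2 + 16200*s + 1296*t^3 + 9477*t)/(7488*s^2 + 1296*s*t + 4221*t^2 + 30456)


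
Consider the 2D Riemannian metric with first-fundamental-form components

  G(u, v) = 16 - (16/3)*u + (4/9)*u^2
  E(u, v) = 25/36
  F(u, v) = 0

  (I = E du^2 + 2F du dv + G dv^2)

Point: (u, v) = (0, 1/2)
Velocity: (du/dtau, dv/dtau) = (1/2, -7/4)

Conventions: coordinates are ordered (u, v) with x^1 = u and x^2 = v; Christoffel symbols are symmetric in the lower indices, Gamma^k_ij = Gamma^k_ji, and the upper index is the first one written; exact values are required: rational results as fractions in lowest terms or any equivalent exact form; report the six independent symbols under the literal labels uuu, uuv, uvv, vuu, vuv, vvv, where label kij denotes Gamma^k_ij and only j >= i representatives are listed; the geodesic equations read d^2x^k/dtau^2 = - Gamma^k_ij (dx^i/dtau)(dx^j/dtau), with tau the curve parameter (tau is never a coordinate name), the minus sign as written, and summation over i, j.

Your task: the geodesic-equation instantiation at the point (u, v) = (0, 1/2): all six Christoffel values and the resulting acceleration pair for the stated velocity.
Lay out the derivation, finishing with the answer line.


E = 25/36, F = 0, G = 16 at the point
E_u = 0, E_v = 0, F_u = 0, F_v = 0, G_u = -16/3, G_v = 0
EG - F^2 = 100/9;  g^inv = (9/100) * [[16, 0], [0, 25/36]]
first-kind symbols [ij,l] = (1/2)(d_i g_jl + d_j g_il - d_l g_ij): [uu,u] = E_u/2 = 0, [uu,v] = F_u - E_v/2 = 0, [uv,u] = E_v/2 = 0, [uv,v] = G_u/2 = -8/3, [vv,u] = F_v - G_u/2 = 8/3, [vv,v] = G_v/2 = 0
Gamma^u_ij = (G*[ij,u] - F*[ij,v])/(EG - F^2), Gamma^v_ij = (E*[ij,v] - F*[ij,u])/(EG - F^2)
Gamma_uuu = 0, Gamma_uuv = 0, Gamma_uvv = 96/25, Gamma_vuu = 0, Gamma_vuv = -1/6, Gamma_vvv = 0
d^2u/dtau^2 = -(Gamma_uuu*(1/2)^2 + 2*Gamma_uuv*(1/2)*(-7/4) + Gamma_uvv*(-7/4)^2) = -294/25
d^2v/dtau^2 = -(Gamma_vuu*(1/2)^2 + 2*Gamma_vuv*(1/2)*(-7/4) + Gamma_vvv*(-7/4)^2) = -7/24

Answer: Gamma_uuu = 0, Gamma_uuv = 0, Gamma_uvv = 96/25, Gamma_vuu = 0, Gamma_vuv = -1/6, Gamma_vvv = 0; accelerations (d^2u/dtau^2, d^2v/dtau^2) = (-294/25, -7/24)


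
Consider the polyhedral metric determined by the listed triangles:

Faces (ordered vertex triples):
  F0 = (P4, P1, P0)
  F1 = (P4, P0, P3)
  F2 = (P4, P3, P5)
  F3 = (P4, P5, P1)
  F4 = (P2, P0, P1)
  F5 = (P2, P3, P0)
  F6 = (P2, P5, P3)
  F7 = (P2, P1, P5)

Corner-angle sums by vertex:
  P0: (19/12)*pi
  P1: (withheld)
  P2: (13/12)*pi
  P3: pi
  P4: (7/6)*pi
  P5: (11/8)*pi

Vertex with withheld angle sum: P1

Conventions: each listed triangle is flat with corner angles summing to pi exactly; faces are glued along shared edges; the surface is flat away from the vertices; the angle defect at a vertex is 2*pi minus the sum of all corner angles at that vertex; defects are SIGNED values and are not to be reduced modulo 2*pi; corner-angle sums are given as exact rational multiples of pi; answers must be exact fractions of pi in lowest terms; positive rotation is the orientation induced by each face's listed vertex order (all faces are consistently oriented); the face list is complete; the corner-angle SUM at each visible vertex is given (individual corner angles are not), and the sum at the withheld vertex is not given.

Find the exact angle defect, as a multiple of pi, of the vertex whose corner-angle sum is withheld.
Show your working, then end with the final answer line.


V = 6, E = 12, F = 8; chi = V - E + F = 2
Gauss-Bonnet: total defect = 2*pi*chi = 4*pi; visible defects sum to (91/24)*pi

Answer: defect(P1) = (5/24)*pi


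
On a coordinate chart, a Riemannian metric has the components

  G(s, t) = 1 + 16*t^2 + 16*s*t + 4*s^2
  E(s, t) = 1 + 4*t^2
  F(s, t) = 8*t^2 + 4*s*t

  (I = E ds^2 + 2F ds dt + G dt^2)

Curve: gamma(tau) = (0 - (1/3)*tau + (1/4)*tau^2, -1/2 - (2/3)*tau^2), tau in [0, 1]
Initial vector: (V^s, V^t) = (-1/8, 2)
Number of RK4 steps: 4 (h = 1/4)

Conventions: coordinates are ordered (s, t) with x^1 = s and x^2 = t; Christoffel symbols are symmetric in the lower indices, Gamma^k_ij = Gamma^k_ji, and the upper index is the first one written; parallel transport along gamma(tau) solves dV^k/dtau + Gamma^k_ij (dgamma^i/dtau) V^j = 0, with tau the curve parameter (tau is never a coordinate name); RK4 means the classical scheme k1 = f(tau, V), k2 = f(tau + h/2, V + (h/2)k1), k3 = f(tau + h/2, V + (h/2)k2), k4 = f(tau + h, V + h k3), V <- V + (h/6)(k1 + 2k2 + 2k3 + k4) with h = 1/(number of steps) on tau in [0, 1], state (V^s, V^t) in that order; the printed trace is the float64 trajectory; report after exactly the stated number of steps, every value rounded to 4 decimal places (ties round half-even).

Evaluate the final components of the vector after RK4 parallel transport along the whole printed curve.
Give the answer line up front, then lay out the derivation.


Answer: V^s = -0.5377, V^t = 1.1245

gamma'(tau) = (-1/3 + (1/2)*tau, -(4/3)*tau); f(tau, V)^k = -Gamma^k_ij(gamma(tau)) gamma'^i(tau) V^j; h = 1/4; intermediate values shown to 6 dp
curve data and Christoffel symbols at the stage parameters:
  tau = 0.000000: gamma = (0.000000, -0.500000), gamma' = (-0.333333, 0.000000); Gamma_sss = 0.000000, Gamma_sst = -0.333333, Gamma_stt = -0.666667, Gamma_tss = 0.000000, Gamma_tst = -0.666667, Gamma_ttt = -1.333333
  tau = 0.125000: gamma = (-0.037760, -0.510417), gamma' = (-0.270833, -0.166667); Gamma_sss = 0.000000, Gamma_sst = -0.312919, Gamma_stt = -0.625838, Gamma_tss = 0.000000, Gamma_tst = -0.648988, Gamma_ttt = -1.297976
  tau = 0.250000: gamma = (-0.067708, -0.541667), gamma' = (-0.208333, -0.333333); Gamma_sss = 0.000000, Gamma_sst = -0.289925, Gamma_stt = -0.579850, Gamma_tss = 0.000000, Gamma_tst = -0.616090, Gamma_ttt = -1.232181
  tau = 0.375000: gamma = (-0.089844, -0.593750), gamma' = (-0.145833, -0.500000); Gamma_sss = 0.000000, Gamma_sst = -0.265761, Gamma_stt = -0.531523, Gamma_tss = 0.000000, Gamma_tst = -0.571737, Gamma_ttt = -1.143474
  tau = 0.500000: gamma = (-0.104167, -0.666667), gamma' = (-0.083333, -0.666667); Gamma_sss = 0.000000, Gamma_sst = -0.241471, Gamma_stt = -0.482943, Gamma_tss = 0.000000, Gamma_tst = -0.520673, Gamma_ttt = -1.041346
  tau = 0.625000: gamma = (-0.110677, -0.760417), gamma' = (-0.020833, -0.833333); Gamma_sss = 0.000000, Gamma_sst = -0.217881, Gamma_stt = -0.435761, Gamma_tss = 0.000000, Gamma_tst = -0.467473, Gamma_ttt = -0.934947
  tau = 0.750000: gamma = (-0.109375, -0.875000), gamma' = (0.041667, -1.000000); Gamma_sss = 0.000000, Gamma_sst = -0.195623, Gamma_stt = -0.391245, Gamma_tss = 0.000000, Gamma_tst = -0.415698, Gamma_ttt = -0.831396
  tau = 0.875000: gamma = (-0.100260, -1.010417), gamma' = (0.104167, -1.166667); Gamma_sss = 0.000000, Gamma_sst = -0.175116, Gamma_stt = -0.350232, Gamma_tss = 0.000000, Gamma_tst = -0.367608, Gamma_ttt = -0.735217
  tau = 1.000000: gamma = (-0.083333, -1.166667), gamma' = (0.166667, -1.333333); Gamma_sss = 0.000000, Gamma_sst = -0.156570, Gamma_stt = -0.313141, Gamma_tss = 0.000000, Gamma_tst = -0.324324, Gamma_ttt = -0.648649
step 0: V^s = -0.1250, V^t = 2.0000
step 1: k1 = (-0.222222, -0.444444), k2 = (-0.359640, -0.745885), k3 = (-0.351620, -0.729253), k4 = (-0.440543, -0.936154); V <- V + (h/6)(k1 + 2k2 + 2k3 + k4): V^s = -0.2119, V^t = 1.8195
step 2: k1 = (-0.441113, -0.937366), k2 = (-0.482922, -1.038918), k3 = (-0.478362, -1.029108), k4 = (-0.481067, -1.037300); V <- V + (h/6)(k1 + 2k2 + 2k3 + k4): V^s = -0.3304, V^t = 1.5649
step 3: k1 = (-0.482149, -1.039633), k2 = (-0.456668, -0.979804), k3 = (-0.459996, -0.986944), k4 = (-0.417860, -0.887953); V <- V + (h/6)(k1 + 2k2 + 2k3 + k4): V^s = -0.4443, V^t = 1.3207
step 4: k1 = (-0.419044, -0.890469), k2 = (-0.370636, -0.778049), k3 = (-0.377358, -0.792159), k4 = (-0.326999, -0.677354); V <- V + (h/6)(k1 + 2k2 + 2k3 + k4): V^s = -0.5377, V^t = 1.1245


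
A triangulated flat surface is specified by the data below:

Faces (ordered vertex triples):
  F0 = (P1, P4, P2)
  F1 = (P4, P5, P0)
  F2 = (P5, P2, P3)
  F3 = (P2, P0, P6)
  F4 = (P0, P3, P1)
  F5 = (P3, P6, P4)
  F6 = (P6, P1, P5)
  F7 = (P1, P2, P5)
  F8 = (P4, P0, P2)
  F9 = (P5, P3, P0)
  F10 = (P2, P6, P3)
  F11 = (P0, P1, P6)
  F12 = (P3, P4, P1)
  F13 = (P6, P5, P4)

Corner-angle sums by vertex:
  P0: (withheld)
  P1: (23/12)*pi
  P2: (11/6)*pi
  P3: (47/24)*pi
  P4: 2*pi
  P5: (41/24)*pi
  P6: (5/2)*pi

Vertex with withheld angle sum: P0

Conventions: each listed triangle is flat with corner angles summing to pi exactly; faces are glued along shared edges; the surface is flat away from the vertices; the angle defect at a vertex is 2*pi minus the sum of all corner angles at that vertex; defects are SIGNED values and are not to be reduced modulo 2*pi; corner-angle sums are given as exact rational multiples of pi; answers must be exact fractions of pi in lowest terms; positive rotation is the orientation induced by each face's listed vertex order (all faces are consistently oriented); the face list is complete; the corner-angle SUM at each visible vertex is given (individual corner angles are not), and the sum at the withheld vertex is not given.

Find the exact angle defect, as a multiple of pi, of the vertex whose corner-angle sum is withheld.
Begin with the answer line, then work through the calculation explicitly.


Answer: defect(P0) = -pi/12

V = 7, E = 21, F = 14; chi = V - E + F = 0
Gauss-Bonnet: total defect = 2*pi*chi = 0; visible defects sum to pi/12


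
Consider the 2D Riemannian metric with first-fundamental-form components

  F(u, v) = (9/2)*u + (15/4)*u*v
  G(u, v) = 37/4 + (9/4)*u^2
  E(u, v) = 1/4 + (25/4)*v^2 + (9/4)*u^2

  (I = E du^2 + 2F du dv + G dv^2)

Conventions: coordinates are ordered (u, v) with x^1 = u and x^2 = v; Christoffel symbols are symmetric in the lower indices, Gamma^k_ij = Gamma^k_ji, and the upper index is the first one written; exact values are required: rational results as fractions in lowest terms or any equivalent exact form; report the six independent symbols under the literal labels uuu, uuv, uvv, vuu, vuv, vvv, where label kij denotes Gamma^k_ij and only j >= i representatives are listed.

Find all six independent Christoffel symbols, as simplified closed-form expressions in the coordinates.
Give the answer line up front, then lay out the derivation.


Answer: Gamma_uuu = (81*u^3 + 150*u*v^2 - 90*u*v + 9*u)/(81*u^4 - 540*u^2*v + 18*u^2 + 925*v^2 + 37), Gamma_uuv = (90*u^2*v - 162*u^2 + 925*v)/(81*u^4 - 540*u^2*v + 18*u^2 + 925*v^2 + 37), Gamma_uvv = (54*u^3 + 222*u)/(81*u^4 - 540*u^2*v + 18*u^2 + 925*v^2 + 37), Gamma_vuu = (-225*u^2*v - 250*v^3 + 450*v^2 - 10*v + 18)/(81*u^4 - 540*u^2*v + 18*u^2 + 925*v^2 + 37), Gamma_vuv = (81*u^3 - 150*u*v^2 - 450*u*v + 9*u)/(81*u^4 - 540*u^2*v + 18*u^2 + 925*v^2 + 37), Gamma_vvv = (-90*u^2*v - 108*u^2)/(81*u^4 - 540*u^2*v + 18*u^2 + 925*v^2 + 37)

E = 1/4 + (25/4)*v^2 + (9/4)*u^2; F = (9/2)*u + (15/4)*u*v; G = 37/4 + (9/4)*u^2
Gamma^k_ij = (1/2) g^{kl} (d_i g_jl + d_j g_il - d_l g_ij), with g^inv = (1/(EG-F^2)) [[G, -F], [-F, E]]
first partials: E_u = (9/2)*u, E_v = (25/2)*v, F_u = 9/2 + (15/4)*v, F_v = (15/4)*u, G_u = (9/2)*u, G_v = 0
D = EG - F^2 = 37/16 + (925/16)*v^2 + (9/8)*u^2 - (135/4)*u^2*v + (81/16)*u^4
expanded: Gamma^u_uu = (G E_u - 2F F_u + F E_v)/(2D), Gamma^u_uv = (G E_v - F G_u)/(2D), Gamma^u_vv = (2G F_v - G G_u - F G_v)/(2D), Gamma^v_uu = (2E F_u - E E_v - F E_u)/(2D), Gamma^v_uv = (E G_u - F E_v)/(2D), Gamma^v_vv = (E G_v - 2F F_v + F G_u)/(2D); substitute and cancel common factors


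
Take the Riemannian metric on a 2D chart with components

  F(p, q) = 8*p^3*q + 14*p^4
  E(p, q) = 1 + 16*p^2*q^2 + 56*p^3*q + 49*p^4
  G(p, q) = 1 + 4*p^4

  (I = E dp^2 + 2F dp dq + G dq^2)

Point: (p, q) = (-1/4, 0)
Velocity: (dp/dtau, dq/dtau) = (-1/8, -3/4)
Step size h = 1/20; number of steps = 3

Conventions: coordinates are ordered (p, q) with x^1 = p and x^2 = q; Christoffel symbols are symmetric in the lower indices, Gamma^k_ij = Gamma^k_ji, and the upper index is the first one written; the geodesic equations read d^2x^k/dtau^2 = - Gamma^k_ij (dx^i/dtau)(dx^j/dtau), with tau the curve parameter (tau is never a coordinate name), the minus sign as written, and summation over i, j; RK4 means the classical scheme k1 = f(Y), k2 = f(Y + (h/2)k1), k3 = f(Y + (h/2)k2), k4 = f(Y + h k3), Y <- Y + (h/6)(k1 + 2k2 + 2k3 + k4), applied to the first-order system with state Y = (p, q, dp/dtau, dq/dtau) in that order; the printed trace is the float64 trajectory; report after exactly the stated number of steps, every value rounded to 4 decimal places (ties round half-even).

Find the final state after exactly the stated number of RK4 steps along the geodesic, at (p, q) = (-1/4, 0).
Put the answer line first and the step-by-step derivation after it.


Answer: p = -0.2677, q = -0.1122, dp/dtau = -0.1106, dq/dtau = -0.7463

f(Y) = (dp/dtau, dq/dtau, -Gamma^p_ij Y'^i Y'^j, -Gamma^q_ij Y'^i Y'^j) with the Gammas evaluated at the stage position; h = 0.050000; intermediate values shown to 6 dp
step 0: p = -0.2500, q = 0.0000, dp/dtau = -0.1250, dq/dtau = -0.7500
step 1:
  k1: at (p, q) = (-0.250000, 0.000000), (dp/dtau, dq/dtau) = (-0.125000, -0.750000); Gamma_ppp = -1.268608, Gamma_ppq = -0.362460, Gamma_pqq = 0.000000, Gamma_qpp = -0.362460, Gamma_qpq = -0.103560, Gamma_qqq = 0.000000; k1 = (-0.125000, -0.750000, 0.087783, 0.025081)
  k2: at (p, q) = (-0.253125, -0.018750), (dp/dtau, dq/dtau) = (-0.122805, -0.749373); Gamma_ppp = -1.369857, Gamma_ppq = -0.383276, Gamma_pqq = 0.000000, Gamma_qpp = -0.375494, Gamma_qpq = -0.105060, Gamma_qqq = 0.000000; k2 = (-0.122805, -0.749373, 0.091203, 0.025000)
  k3: at (p, q) = (-0.253070, -0.018734), (dp/dtau, dq/dtau) = (-0.122720, -0.749375); Gamma_ppp = -1.369153, Gamma_ppq = -0.383084, Gamma_pqq = 0.000000, Gamma_qpp = -0.375310, Gamma_qpq = -0.105010, Gamma_qqq = 0.000000; k3 = (-0.122720, -0.749375, 0.091079, 0.024966)
  k4: at (p, q) = (-0.256136, -0.037469), (dp/dtau, dq/dtau) = (-0.120446, -0.748752); Gamma_ppp = -1.469762, Gamma_ppq = -0.403085, Gamma_pqq = 0.000000, Gamma_qpp = -0.387537, Gamma_qpq = -0.106283, Gamma_qqq = 0.000000; k4 = (-0.120446, -0.748752, 0.094026, 0.024792)
  Y <- Y + (h/6)(k1 + 2k2 + 2k3 + k4): p = -0.2561, q = -0.0375, dp/dtau = -0.1204, dq/dtau = -0.7488
step 2:
  k1: at (p, q) = (-0.256137, -0.037469), (dp/dtau, dq/dtau) = (-0.120447, -0.748752); Gamma_ppp = -1.469779, Gamma_ppq = -0.403090, Gamma_pqq = 0.000000, Gamma_qpp = -0.387542, Gamma_qpq = -0.106284, Gamma_qqq = 0.000000; k1 = (-0.120447, -0.748752, 0.094028, 0.024793)
  k2: at (p, q) = (-0.259149, -0.056188), (dp/dtau, dq/dtau) = (-0.118096, -0.748132); Gamma_ppp = -1.569266, Gamma_ppq = -0.422207, Gamma_pqq = 0.000000, Gamma_qpp = -0.398936, Gamma_qpq = -0.107333, Gamma_qqq = 0.000000; k2 = (-0.118096, -0.748132, 0.096491, 0.024530)
  k3: at (p, q) = (-0.259090, -0.056172), (dp/dtau, dq/dtau) = (-0.118035, -0.748138); Gamma_ppp = -1.568515, Gamma_ppq = -0.422006, Gamma_pqq = 0.000000, Gamma_qpp = -0.398747, Gamma_qpq = -0.107282, Gamma_qqq = 0.000000; k3 = (-0.118035, -0.748138, 0.096384, 0.024503)
  k4: at (p, q) = (-0.262039, -0.074876), (dp/dtau, dq/dtau) = (-0.115628, -0.747526); Gamma_ppp = -1.666307, Gamma_ppq = -0.440153, Gamma_pqq = 0.000000, Gamma_qpp = -0.409263, Gamma_qpq = -0.108106, Gamma_qqq = 0.000000; k4 = (-0.115628, -0.747526, 0.098367, 0.024160)
  Y <- Y + (h/6)(k1 + 2k2 + 2k3 + k4): p = -0.2620, q = -0.0749, dp/dtau = -0.1156, dq/dtau = -0.7475
step 3:
  k1: at (p, q) = (-0.262040, -0.074876), (dp/dtau, dq/dtau) = (-0.115629, -0.747526); Gamma_ppp = -1.666319, Gamma_ppq = -0.440157, Gamma_pqq = 0.000000, Gamma_qpp = -0.409266, Gamma_qpq = -0.108107, Gamma_qqq = 0.000000; k1 = (-0.115629, -0.747526, 0.098369, 0.024161)
  k2: at (p, q) = (-0.264931, -0.093564), (dp/dtau, dq/dtau) = (-0.113170, -0.746922); Gamma_ppp = -1.762007, Gamma_ppq = -0.457289, Gamma_pqq = 0.000000, Gamma_qpp = -0.418895, Gamma_qpq = -0.108715, Gamma_qqq = 0.000000; k2 = (-0.113170, -0.746922, 0.099875, 0.023744)
  k3: at (p, q) = (-0.264870, -0.093549), (dp/dtau, dq/dtau) = (-0.113132, -0.746933); Gamma_ppp = -1.761242, Gamma_ppq = -0.457087, Gamma_pqq = 0.000000, Gamma_qpp = -0.418708, Gamma_qpq = -0.108665, Gamma_qqq = 0.000000; k3 = (-0.113132, -0.746933, 0.099792, 0.023724)
  k4: at (p, q) = (-0.267697, -0.112222), (dp/dtau, dq/dtau) = (-0.110639, -0.746340); Gamma_ppp = -1.854400, Gamma_ppq = -0.473156, Gamma_pqq = 0.000000, Gamma_qpp = -0.427436, Gamma_qpq = -0.109062, Gamma_qqq = 0.000000; k4 = (-0.110639, -0.746340, 0.100841, 0.023244)
  Y <- Y + (h/6)(k1 + 2k2 + 2k3 + k4): p = -0.2677, q = -0.1122, dp/dtau = -0.1106, dq/dtau = -0.7463
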